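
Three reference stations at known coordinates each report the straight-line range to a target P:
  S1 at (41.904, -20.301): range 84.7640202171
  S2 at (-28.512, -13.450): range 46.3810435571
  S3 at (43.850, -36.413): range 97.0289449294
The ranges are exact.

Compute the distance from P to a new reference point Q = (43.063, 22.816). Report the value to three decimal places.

eq1: (x − 41.904)² + (y + 20.301)² = 84.7640202171²
eq2: (x + 28.512)² + (y + 13.450)² = 46.3810435571²
eq3: (x − 43.850)² + (y + 36.413)² = 97.0289449294²
eq2−eq1, eq2−eq3 (x²,y² cancel):
  140.832·x − 13.702·y = -3859.498749
  144.724·x − 45.926·y = -5008.522528
det = 140.832·-45.926 − -13.702·144.724 = -4484.842184
x = (-3859.498749·-45.926 − -13.702·-5008.522528) / -4484.842184 = -24.220376
y = (140.832·-5008.522528 − -3859.498749·144.724) / -4484.842184 = 32.732065
|P − Q| = √((-24.220376 − 43.063)² + (32.732065 − 22.816)²) = 68.010154

68.010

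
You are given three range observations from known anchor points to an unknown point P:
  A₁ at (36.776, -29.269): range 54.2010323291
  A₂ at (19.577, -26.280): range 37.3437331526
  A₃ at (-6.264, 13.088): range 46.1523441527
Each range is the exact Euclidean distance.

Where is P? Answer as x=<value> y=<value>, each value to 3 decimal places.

x=-17.370 y=-31.708

eq1: (x − 36.776)² + (y + 29.269)² = 54.2010323291²
eq2: (x − 19.577)² + (y + 26.280)² = 37.3437331526²
eq3: (x + 6.264)² + (y − 13.088)² = 46.1523441527²
eq3−eq1, eq3−eq2 (x²,y² cancel):
  86.080·x − 84.714·y = 1190.902062
  51.682·x − 78.736·y = 1598.848354
det = 86.080·-78.736 − -84.714·51.682 = -2399.405932
x = (1190.902062·-78.736 − -84.714·1598.848354) / -2399.405932 = -17.370122
y = (86.080·1598.848354 − 1190.902062·51.682) / -2399.405932 = -31.708126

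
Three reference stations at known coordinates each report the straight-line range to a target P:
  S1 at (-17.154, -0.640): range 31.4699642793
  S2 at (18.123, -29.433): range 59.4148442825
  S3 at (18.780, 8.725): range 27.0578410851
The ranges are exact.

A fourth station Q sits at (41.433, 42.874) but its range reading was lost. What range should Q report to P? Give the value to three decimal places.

45.883

eq1: (x + 17.154)² + (y + 0.640)² = 31.4699642793²
eq2: (x − 18.123)² + (y + 29.433)² = 59.4148442825²
eq3: (x − 18.780)² + (y − 8.725)² = 27.0578410851²
eq1−eq3, eq1−eq2 (x²,y² cancel):
  71.868·x + 18.730·y = 392.376597
  70.554·x − 57.586·y = -1639.689767
det = 71.868·-57.586 − 18.730·70.554 = -5460.067068
x = (392.376597·-57.586 − 18.730·-1639.689767) / -5460.067068 = -1.486427
y = (71.868·-1639.689767 − 392.376597·70.554) / -5460.067068 = 26.652596
|P − Q| = √((-1.486427 − 41.433)² + (26.652596 − 42.874)²) = 45.882580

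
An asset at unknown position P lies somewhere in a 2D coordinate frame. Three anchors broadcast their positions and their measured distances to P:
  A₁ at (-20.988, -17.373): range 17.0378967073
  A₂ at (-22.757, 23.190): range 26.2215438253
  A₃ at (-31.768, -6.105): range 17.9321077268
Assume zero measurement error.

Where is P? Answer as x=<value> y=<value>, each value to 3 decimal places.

x=-14.395 y=-1.662

eq1: (x + 20.988)² + (y + 17.373)² = 17.0378967073²
eq2: (x + 22.757)² + (y − 23.190)² = 26.2215438253²
eq3: (x + 31.768)² + (y + 6.105)² = 17.9321077268²
eq3−eq1, eq3−eq2 (x²,y² cancel):
  21.560·x − 22.536·y = -272.889013
  18.022·x + 58.590·y = -356.828573
det = 21.560·58.590 − -22.536·18.022 = 1669.344192
x = (-272.889013·58.590 − -22.536·-356.828573) / 1669.344192 = -14.394908
y = (21.560·-356.828573 − -272.889013·18.022) / 1669.344192 = -1.662460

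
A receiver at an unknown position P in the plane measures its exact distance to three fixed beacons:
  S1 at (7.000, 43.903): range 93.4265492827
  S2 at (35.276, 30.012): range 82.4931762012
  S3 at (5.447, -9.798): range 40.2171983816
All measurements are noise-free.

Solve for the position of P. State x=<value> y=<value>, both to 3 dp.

eq1: (x − 7.000)² + (y − 43.903)² = 93.4265492827²
eq2: (x − 35.276)² + (y − 30.012)² = 82.4931762012²
eq3: (x − 5.447)² + (y + 9.798)² = 40.2171983816²
eq2−eq1, eq2−eq3 (x²,y² cancel):
  -56.552·x + 27.782·y = -2092.038902
  -59.658·x − 79.620·y = 3168.255367
det = -56.552·-79.620 − 27.782·-59.658 = 6160.088796
x = (-2092.038902·-79.620 − 27.782·3168.255367) / 6160.088796 = 12.751061
y = (-56.552·3168.255367 − -2092.038902·-59.658) / 6160.088796 = -49.346372

x=12.751 y=-49.346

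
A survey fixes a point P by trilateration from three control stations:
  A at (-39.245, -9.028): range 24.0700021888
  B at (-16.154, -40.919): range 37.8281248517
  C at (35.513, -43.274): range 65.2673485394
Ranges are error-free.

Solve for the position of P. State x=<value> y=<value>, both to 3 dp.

x=-15.919 y=-3.092

eq1: (x + 39.245)² + (y + 9.028)² = 24.0700021888²
eq2: (x + 16.154)² + (y + 40.919)² = 37.8281248517²
eq3: (x − 35.513)² + (y + 43.274)² = 65.2673485394²
eq3−eq1, eq3−eq2 (x²,y² cancel):
  -149.516·x + 68.492·y = 2168.324344
  -103.334·x + 4.710·y = 1630.363788
det = -149.516·4.710 − 68.492·-103.334 = 6373.331968
x = (2168.324344·4.710 − 68.492·1630.363788) / 6373.331968 = -15.918529
y = (-149.516·1630.363788 − 2168.324344·-103.334) / 6373.331968 = -3.091608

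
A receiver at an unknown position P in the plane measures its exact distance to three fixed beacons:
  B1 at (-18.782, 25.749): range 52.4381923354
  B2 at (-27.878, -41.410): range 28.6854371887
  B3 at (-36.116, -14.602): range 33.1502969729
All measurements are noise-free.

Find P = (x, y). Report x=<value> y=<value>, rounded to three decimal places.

eq1: (x + 18.782)² + (y − 25.749)² = 52.4381923354²
eq2: (x + 27.878)² + (y + 41.410)² = 28.6854371887²
eq3: (x + 36.116)² + (y + 14.602)² = 33.1502969729²
eq3−eq2, eq3−eq1 (x²,y² cancel):
  16.476·x − 53.616·y = 1250.475007
  34.668·x + 80.702·y = -2152.631161
det = 16.476·80.702 − -53.616·34.668 = 3188.405640
x = (1250.475007·80.702 − -53.616·-2152.631161) / 3188.405640 = -4.547614
y = (16.476·-2152.631161 − 1250.475007·34.668) / 3188.405640 = -24.720261

x=-4.548 y=-24.720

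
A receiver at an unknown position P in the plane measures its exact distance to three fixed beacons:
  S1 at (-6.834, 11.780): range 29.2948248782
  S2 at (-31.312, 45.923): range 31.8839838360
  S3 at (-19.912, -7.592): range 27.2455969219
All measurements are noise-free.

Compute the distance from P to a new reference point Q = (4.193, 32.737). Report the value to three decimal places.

44.195

eq1: (x + 6.834)² + (y − 11.780)² = 29.2948248782²
eq2: (x + 31.312)² + (y − 45.923)² = 31.8839838360²
eq3: (x + 19.912)² + (y + 7.592)² = 27.2455969219²
eq3−eq1, eq3−eq2 (x²,y² cancel):
  26.156·x + 38.744·y = -384.518465
  -22.800·x + 107.030·y = 2360.971191
det = 26.156·107.030 − 38.744·-22.800 = 3682.839880
x = (-384.518465·107.030 − 38.744·2360.971191) / 3682.839880 = -36.012556
y = (26.156·2360.971191 − -384.518465·-22.800) / 3682.839880 = 14.387414
|P − Q| = √((-36.012556 − 4.193)² + (14.387414 − 32.737)²) = 44.194955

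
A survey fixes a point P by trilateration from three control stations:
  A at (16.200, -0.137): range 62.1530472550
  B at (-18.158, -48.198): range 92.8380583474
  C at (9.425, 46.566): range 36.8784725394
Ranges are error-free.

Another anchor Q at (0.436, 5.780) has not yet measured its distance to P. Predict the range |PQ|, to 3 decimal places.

eq1: (x − 16.200)² + (y + 0.137)² = 62.1530472550²
eq2: (x + 18.158)² + (y + 48.198)² = 92.8380583474²
eq3: (x − 9.425)² + (y − 46.566)² = 36.8784725394²
eq1−eq2, eq1−eq3 (x²,y² cancel):
  -68.716·x − 96.122·y = -2365.602396
  -13.550·x + 93.406·y = 4497.743758
det = -68.716·93.406 − -96.122·-13.550 = -7720.939796
x = (-2365.602396·93.406 − -96.122·4497.743758) / -7720.939796 = -27.376288
y = (-68.716·4497.743758 − -2365.602396·-13.550) / -7720.939796 = 44.181263
|P − Q| = √((-27.376288 − 0.436)² + (44.181263 − 5.780)²) = 47.414980

47.415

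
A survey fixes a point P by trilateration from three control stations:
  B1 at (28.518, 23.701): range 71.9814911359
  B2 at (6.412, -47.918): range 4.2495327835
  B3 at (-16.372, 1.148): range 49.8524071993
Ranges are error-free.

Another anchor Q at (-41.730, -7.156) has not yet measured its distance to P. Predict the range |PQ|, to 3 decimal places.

59.175

eq1: (x − 28.518)² + (y − 23.701)² = 71.9814911359²
eq2: (x − 6.412)² + (y + 47.918)² = 4.2495327835²
eq3: (x + 16.372)² + (y − 1.148)² = 49.8524071993²
eq1−eq2, eq1−eq3 (x²,y² cancel):
  -44.212·x − 143.238·y = 6125.511280
  -89.780·x − 45.106·y = 1590.419126
det = -44.212·-45.106 − -143.238·-89.780 = -10865.681168
x = (6125.511280·-45.106 − -143.238·1590.419126) / -10865.681168 = 4.462569
y = (-44.212·1590.419126 − 6125.511280·-89.780) / -10865.681168 = -44.141990
|P − Q| = √((4.462569 − -41.730)² + (-44.141990 − -7.156)²) = 59.175307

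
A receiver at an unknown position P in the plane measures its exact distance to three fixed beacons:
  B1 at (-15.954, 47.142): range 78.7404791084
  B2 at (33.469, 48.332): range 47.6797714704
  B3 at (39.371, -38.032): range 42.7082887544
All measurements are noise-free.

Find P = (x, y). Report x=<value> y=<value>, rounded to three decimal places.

eq1: (x + 15.954)² + (y − 47.142)² = 78.7404791084²
eq2: (x − 33.469)² + (y − 48.332)² = 47.6797714704²
eq3: (x − 39.371)² + (y + 38.032)² = 42.7082887544²
eq3−eq1, eq3−eq2 (x²,y² cancel):
  -110.650·x + 170.348·y = -4895.675507
  -11.804·x + 172.728·y = 10.284841
det = -110.650·172.728 − 170.348·-11.804 = -17101.565408
x = (-4895.675507·172.728 − 170.348·10.284841) / -17101.565408 = 49.549396
y = (-110.650·10.284841 − -4895.675507·-11.804) / -17101.565408 = 3.445683

x=49.549 y=3.446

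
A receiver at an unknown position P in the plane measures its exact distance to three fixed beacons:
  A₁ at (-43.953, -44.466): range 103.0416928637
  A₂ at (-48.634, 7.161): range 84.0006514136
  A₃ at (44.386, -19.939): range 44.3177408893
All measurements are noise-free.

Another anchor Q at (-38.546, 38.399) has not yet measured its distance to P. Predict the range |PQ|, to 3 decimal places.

73.983

eq1: (x + 43.953)² + (y + 44.466)² = 103.0416928637²
eq2: (x + 48.634)² + (y − 7.161)² = 84.0006514136²
eq3: (x − 44.386)² + (y + 19.939)² = 44.3177408893²
eq2−eq1, eq2−eq3 (x²,y² cancel):
  9.362·x − 103.254·y = -2068.935542
  186.040·x − 54.200·y = 5043.182120
det = 9.362·-54.200 − -103.254·186.040 = 18701.953760
x = (-2068.935542·-54.200 − -103.254·5043.182120) / 18701.953760 = 33.839514
y = (9.362·5043.182120 − -2068.935542·186.040) / 18701.953760 = 23.105556
|P − Q| = √((33.839514 − -38.546)² + (23.105556 − 38.399)²) = 73.983458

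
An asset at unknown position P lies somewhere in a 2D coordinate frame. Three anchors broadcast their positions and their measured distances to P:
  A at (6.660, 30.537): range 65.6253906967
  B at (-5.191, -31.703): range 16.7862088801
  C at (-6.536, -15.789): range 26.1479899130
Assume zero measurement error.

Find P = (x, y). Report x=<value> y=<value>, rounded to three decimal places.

eq1: (x − 6.660)² + (y − 30.537)² = 65.6253906967²
eq2: (x + 5.191)² + (y + 31.703)² = 16.7862088801²
eq3: (x + 6.536)² + (y + 15.789)² = 26.1479899130²
eq2−eq1, eq2−eq3 (x²,y² cancel):
  23.702·x + 124.480·y = -4080.077817
  -2.690·x + 31.828·y = -1141.955441
det = 23.702·31.828 − 124.480·-2.690 = 1089.238456
x = (-4080.077817·31.828 − 124.480·-1141.955441) / 1089.238456 = 11.283017
y = (23.702·-1141.955441 − -4080.077817·-2.690) / 1089.238456 = -34.925353

x=11.283 y=-34.925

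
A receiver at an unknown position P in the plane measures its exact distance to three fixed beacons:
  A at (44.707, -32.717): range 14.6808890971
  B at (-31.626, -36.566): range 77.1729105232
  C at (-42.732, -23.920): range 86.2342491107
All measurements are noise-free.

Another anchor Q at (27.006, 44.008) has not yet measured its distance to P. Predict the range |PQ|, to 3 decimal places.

64.214

eq1: (x − 44.707)² + (y + 32.717)² = 14.6808890971²
eq2: (x + 31.626)² + (y + 36.566)² = 77.1729105232²
eq3: (x + 42.732)² + (y + 23.920)² = 86.2342491107²
eq3−eq1, eq3−eq2 (x²,y² cancel):
  174.878·x − 17.594·y = 7891.744929
  22.212·x − 25.292·y = 1419.773609
det = 174.878·-25.292 − -17.594·22.212 = -4032.216448
x = (7891.744929·-25.292 − -17.594·1419.773609) / -4032.216448 = 43.305839
y = (174.878·1419.773609 − 7891.744929·22.212) / -4032.216448 = -18.103128
|P − Q| = √((43.305839 − 27.006)² + (-18.103128 − 44.008)²) = 64.214305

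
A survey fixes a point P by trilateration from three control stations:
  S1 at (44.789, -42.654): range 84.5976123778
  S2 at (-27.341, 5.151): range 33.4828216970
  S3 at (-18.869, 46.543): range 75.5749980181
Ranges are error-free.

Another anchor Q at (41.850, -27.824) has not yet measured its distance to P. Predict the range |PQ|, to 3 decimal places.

eq1: (x − 44.789)² + (y + 42.654)² = 84.5976123778²
eq2: (x + 27.341)² + (y − 5.151)² = 33.4828216970²
eq3: (x + 18.869)² + (y − 46.543)² = 75.5749980181²
eq3−eq2, eq3−eq1 (x²,y² cancel):
  -16.944·x − 82.784·y = 2842.254049
  127.316·x − 178.394·y = -142.047468
det = -16.944·-178.394 − -82.784·127.316 = 13562.435680
x = (2842.254049·-178.394 − -82.784·-142.047468) / 13562.435680 = -38.252740
y = (-16.944·-142.047468 − 2842.254049·127.316) / 13562.435680 = -26.503909
|P − Q| = √((-38.252740 − 41.850)² + (-26.503909 − -27.824)²) = 80.113617

80.114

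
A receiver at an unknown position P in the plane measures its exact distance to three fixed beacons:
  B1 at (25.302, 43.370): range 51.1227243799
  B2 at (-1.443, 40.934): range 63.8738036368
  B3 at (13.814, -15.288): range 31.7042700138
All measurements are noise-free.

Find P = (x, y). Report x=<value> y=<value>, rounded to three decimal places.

x=43.580 y=-4.373

eq1: (x − 25.302)² + (y − 43.370)² = 51.1227243799²
eq2: (x + 1.443)² + (y − 40.934)² = 63.8738036368²
eq3: (x − 13.814)² + (y + 15.288)² = 31.7042700138²
eq3−eq2, eq3−eq1 (x²,y² cancel):
  -30.514·x + 112.444·y = -1821.576989
  22.976·x + 117.316·y = 488.226353
det = -30.514·117.316 − 112.444·22.976 = -6163.293768
x = (-1821.576989·117.316 − 112.444·488.226353) / -6163.293768 = 43.580310
y = (-30.514·488.226353 − -1821.576989·22.976) / -6163.293768 = -4.373443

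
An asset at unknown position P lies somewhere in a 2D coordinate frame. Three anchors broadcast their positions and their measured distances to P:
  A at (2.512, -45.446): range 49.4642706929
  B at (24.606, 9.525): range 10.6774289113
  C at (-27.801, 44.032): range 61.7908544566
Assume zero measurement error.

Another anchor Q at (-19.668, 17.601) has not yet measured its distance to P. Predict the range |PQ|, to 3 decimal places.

40.192

eq1: (x − 2.512)² + (y + 45.446)² = 49.4642706929²
eq2: (x − 24.606)² + (y − 9.525)² = 10.6774289113²
eq3: (x + 27.801)² + (y − 44.032)² = 61.7908544566²
eq2−eq1, eq2−eq3 (x²,y² cancel):
  -44.188·x − 109.942·y = -957.238388
  -104.814·x + 69.014·y = -1688.570442
det = -44.188·69.014 − -109.942·-104.814 = -14573.051420
x = (-957.238388·69.014 − -109.942·-1688.570442) / -14573.051420 = 17.272132
y = (-44.188·-1688.570442 − -957.238388·-104.814) / -14573.051420 = 1.764725
|P − Q| = √((17.272132 − -19.668)² + (1.764725 − 17.601)²) = 40.191553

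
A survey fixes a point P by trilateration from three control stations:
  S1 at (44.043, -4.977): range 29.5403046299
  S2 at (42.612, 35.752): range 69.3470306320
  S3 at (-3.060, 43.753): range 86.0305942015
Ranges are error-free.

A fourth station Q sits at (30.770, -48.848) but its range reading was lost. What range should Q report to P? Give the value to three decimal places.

16.295

eq1: (x − 44.043)² + (y + 4.977)² = 29.5403046299²
eq2: (x − 42.612)² + (y − 35.752)² = 69.3470306320²
eq3: (x + 3.060)² + (y − 43.753)² = 86.0305942015²
eq1−eq3, eq1−eq2 (x²,y² cancel):
  -94.206·x + 97.460·y = -6569.501310
  -2.862·x + 81.458·y = -2806.949390
det = -94.206·81.458 − 97.460·-2.862 = -7394.901828
x = (-6569.501310·81.458 − 97.460·-2806.949390) / -7394.901828 = 35.372092
y = (-94.206·-2806.949390 − -6569.501310·-2.862) / -7394.901828 = -33.216068
|P − Q| = √((35.372092 − 30.770)² + (-33.216068 − -48.848)²) = 16.295292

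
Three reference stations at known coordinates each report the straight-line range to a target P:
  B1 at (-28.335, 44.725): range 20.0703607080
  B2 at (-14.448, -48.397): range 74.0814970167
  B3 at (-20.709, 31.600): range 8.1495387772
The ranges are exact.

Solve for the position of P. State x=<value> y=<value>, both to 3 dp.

x=-25.322 y=24.882

eq1: (x + 28.335)² + (y − 44.725)² = 20.0703607080²
eq2: (x + 14.448)² + (y + 48.397)² = 74.0814970167²
eq3: (x + 20.709)² + (y − 31.600)² = 8.1495387772²
eq1−eq3, eq1−eq2 (x²,y² cancel):
  15.252·x − 26.250·y = -1039.370772
  27.774·x − 186.244·y = -5337.432358
det = 15.252·-186.244 − -26.250·27.774 = -2111.525988
x = (-1039.370772·-186.244 − -26.250·-5337.432358) / -2111.525988 = -25.322431
y = (15.252·-5337.432358 − -1039.370772·27.774) / -2111.525988 = 24.882021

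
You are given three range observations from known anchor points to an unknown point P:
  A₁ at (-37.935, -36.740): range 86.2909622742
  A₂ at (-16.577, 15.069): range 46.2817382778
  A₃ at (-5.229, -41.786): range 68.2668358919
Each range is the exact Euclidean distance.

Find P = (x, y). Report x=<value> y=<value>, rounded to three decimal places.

x=29.669 y=16.887

eq1: (x + 37.935)² + (y + 36.740)² = 86.2909622742²
eq2: (x + 16.577)² + (y − 15.069)² = 46.2817382778²
eq3: (x + 5.229)² + (y + 41.786)² = 68.2668358919²
eq3−eq1, eq3−eq2 (x²,y² cancel):
  -65.412·x + 10.092·y = -1770.289700
  -22.696·x + 113.710·y = 1246.821038
det = -65.412·113.710 − 10.092·-22.696 = -7208.950488
x = (-1770.289700·113.710 − 10.092·1246.821038) / -7208.950488 = 29.669029
y = (-65.412·1246.821038 − -1770.289700·-22.696) / -7208.950488 = 16.886723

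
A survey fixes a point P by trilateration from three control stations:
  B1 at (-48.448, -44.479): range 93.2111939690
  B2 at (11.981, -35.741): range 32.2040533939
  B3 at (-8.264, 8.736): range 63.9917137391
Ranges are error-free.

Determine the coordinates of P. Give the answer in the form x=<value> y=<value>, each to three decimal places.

x=43.459 y=-28.942

eq1: (x + 48.448)² + (y + 44.479)² = 93.2111939690²
eq2: (x − 11.981)² + (y + 35.741)² = 32.2040533939²
eq3: (x + 8.264)² + (y − 8.736)² = 63.9917137391²
eq3−eq1, eq3−eq2 (x²,y² cancel):
  -80.368·x − 106.430·y = -412.408501
  40.490·x − 88.954·y = 4334.190422
det = -80.368·-88.954 − -106.430·40.490 = 11458.405772
x = (-412.408501·-88.954 − -106.430·4334.190422) / 11458.405772 = 43.459211
y = (-80.368·4334.190422 − -412.408501·40.490) / 11458.405772 = -28.942228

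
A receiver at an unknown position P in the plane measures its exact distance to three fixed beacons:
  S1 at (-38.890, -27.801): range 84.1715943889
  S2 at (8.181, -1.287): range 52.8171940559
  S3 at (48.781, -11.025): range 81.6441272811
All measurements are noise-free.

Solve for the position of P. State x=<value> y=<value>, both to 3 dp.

x=-5.875 y=49.626

eq1: (x + 38.890)² + (y + 27.801)² = 84.1715943889²
eq2: (x − 8.181)² + (y + 1.287)² = 52.8171940559²
eq3: (x − 48.781)² + (y + 11.025)² = 81.6441272811²
eq3−eq1, eq3−eq2 (x²,y² cancel):
  -175.342·x − 33.552·y = -634.902667
  -81.200·x + 19.476·y = 1443.556076
det = -175.342·19.476 − -33.552·-81.200 = -6139.383192
x = (-634.902667·19.476 − -33.552·1443.556076) / -6139.383192 = -5.874992
y = (-175.342·1443.556076 − -634.902667·-81.200) / -6139.383192 = 49.625524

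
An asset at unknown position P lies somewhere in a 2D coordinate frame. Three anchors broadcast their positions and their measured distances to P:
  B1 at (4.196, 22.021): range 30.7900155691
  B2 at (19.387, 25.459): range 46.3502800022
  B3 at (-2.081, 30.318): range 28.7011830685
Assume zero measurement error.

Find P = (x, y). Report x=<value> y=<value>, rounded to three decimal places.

x=-25.426 y=13.622

eq1: (x − 4.196)² + (y − 22.021)² = 30.7900155691²
eq2: (x − 19.387)² + (y − 25.459)² = 46.3502800022²
eq3: (x + 2.081)² + (y − 30.318)² = 28.7011830685²
eq3−eq2, eq3−eq1 (x²,y² cancel):
  42.936·x − 9.718·y = -1224.085782
  12.554·x − 16.594·y = -545.247977
det = 42.936·-16.594 − -9.718·12.554 = -590.480212
x = (-1224.085782·-16.594 − -9.718·-545.247977) / -590.480212 = -25.426355
y = (42.936·-545.247977 − -1224.085782·12.554) / -590.480212 = 13.622123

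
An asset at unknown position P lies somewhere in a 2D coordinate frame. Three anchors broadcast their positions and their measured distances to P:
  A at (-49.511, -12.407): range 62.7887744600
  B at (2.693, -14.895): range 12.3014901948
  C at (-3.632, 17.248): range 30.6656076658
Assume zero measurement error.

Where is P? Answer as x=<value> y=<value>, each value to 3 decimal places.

x=13.151 y=-8.417

eq1: (x + 49.511)² + (y + 12.407)² = 62.7887744600²
eq2: (x − 2.693)² + (y + 14.895)² = 12.3014901948²
eq3: (x + 3.632)² + (y − 17.248)² = 30.6656076658²
eq3−eq2, eq3−eq1 (x²,y² cancel):
  12.650·x − 64.286·y = 707.481178
  -91.758·x − 59.310·y = -707.462863
det = 12.650·-59.310 − -64.286·-91.758 = -6649.026288
x = (707.481178·-59.310 − -64.286·-707.462863) / -6649.026288 = 13.150898
y = (12.650·-707.462863 − 707.481178·-91.758) / -6649.026288 = -8.417421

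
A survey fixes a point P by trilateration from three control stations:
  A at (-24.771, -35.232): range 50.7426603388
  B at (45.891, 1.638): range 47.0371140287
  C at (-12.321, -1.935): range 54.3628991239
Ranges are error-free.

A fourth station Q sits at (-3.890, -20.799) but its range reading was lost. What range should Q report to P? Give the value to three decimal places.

35.700

eq1: (x + 24.771)² + (y + 35.232)² = 50.7426603388²
eq2: (x − 45.891)² + (y − 1.638)² = 47.0371140287²
eq3: (x + 12.321)² + (y + 1.935)² = 54.3628991239²
eq1−eq3, eq1−eq2 (x²,y² cancel):
  24.900·x + 66.594·y = -2079.852222
  141.324·x + 73.740·y = 616.098142
det = 24.900·73.740 − 66.594·141.324 = -7575.204456
x = (-2079.852222·73.740 − 66.594·616.098142) / -7575.204456 = 25.662244
y = (24.900·616.098142 − -2079.852222·141.324) / -7575.204456 = -40.827133
|P − Q| = √((25.662244 − -3.890)² + (-40.827133 − -20.799)²) = 35.699597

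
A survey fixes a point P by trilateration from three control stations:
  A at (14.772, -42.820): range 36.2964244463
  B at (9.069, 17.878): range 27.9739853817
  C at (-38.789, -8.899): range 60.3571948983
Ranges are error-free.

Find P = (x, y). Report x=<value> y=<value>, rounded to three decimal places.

x=21.543 y=-7.161

eq1: (x − 14.772)² + (y + 42.820)² = 36.2964244463²
eq2: (x − 9.069)² + (y − 17.878)² = 27.9739853817²
eq3: (x + 38.789)² + (y + 8.899)² = 60.3571948983²
eq2−eq3, eq2−eq1 (x²,y² cancel):
  -95.716·x − 53.554·y = -1678.538041
  11.406·x − 121.396·y = 1115.008170
det = -95.716·-121.396 − -53.554·11.406 = 12230.376460
x = (-1678.538041·-121.396 − -53.554·1115.008170) / 12230.376460 = 21.543160
y = (-95.716·1115.008170 − -1678.538041·11.406) / 12230.376460 = -7.160754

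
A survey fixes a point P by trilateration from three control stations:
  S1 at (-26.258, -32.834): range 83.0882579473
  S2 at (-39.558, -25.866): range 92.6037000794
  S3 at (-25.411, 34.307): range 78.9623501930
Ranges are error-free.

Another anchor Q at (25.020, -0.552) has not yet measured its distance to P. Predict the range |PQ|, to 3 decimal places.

23.422

eq1: (x + 26.258)² + (y + 32.834)² = 83.0882579473²
eq2: (x + 39.558)² + (y + 25.866)² = 92.6037000794²
eq3: (x + 25.411)² + (y − 34.307)² = 78.9623501930²
eq1−eq2, eq1−eq3 (x²,y² cancel):
  -26.600·x + 13.936·y = -1205.455460
  1.694·x + 134.282·y = 723.740911
det = -26.600·134.282 − 13.936·1.694 = -3595.508784
x = (-1205.455460·134.282 − 13.936·723.740911) / -3595.508784 = 47.825505
y = (-26.600·723.740911 − -1205.455460·1.694) / -3595.508784 = 4.786379
|P − Q| = √((47.825505 − 25.020)² + (4.786379 − -0.552)²) = 23.421984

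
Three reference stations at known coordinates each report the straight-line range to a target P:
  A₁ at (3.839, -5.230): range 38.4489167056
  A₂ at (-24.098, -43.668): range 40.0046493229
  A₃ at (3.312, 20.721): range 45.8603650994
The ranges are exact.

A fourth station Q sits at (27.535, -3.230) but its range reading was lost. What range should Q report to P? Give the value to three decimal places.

62.172

eq1: (x − 3.839)² + (y + 5.230)² = 38.4489167056²
eq2: (x + 24.098)² + (y + 43.668)² = 40.0046493229²
eq3: (x − 3.312)² + (y − 20.721)² = 45.8603650994²
eq3−eq1, eq3−eq2 (x²,y² cancel):
  1.054·x − 51.902·y = 226.615527
  -54.820·x − 128.778·y = 2550.079763
det = 1.054·-128.778 − -51.902·-54.820 = -2980.999652
x = (226.615527·-128.778 − -51.902·2550.079763) / -2980.999652 = -34.609580
y = (1.054·2550.079763 − 226.615527·-54.820) / -2980.999652 = -5.069054
|P − Q| = √((-34.609580 − 27.535)² + (-5.069054 − -3.230)²) = 62.171786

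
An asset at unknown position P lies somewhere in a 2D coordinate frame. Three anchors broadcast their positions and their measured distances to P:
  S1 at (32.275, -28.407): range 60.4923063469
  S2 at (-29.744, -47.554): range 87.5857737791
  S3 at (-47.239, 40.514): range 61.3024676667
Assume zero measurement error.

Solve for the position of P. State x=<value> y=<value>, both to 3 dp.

eq1: (x − 32.275)² + (y + 28.407)² = 60.4923063469²
eq2: (x + 29.744)² + (y + 47.554)² = 87.5857737791²
eq3: (x + 47.239)² + (y − 40.514)² = 61.3024676667²
eq1−eq2, eq1−eq3 (x²,y² cancel):
  -124.038·x − 38.294·y = -2714.493463
  -159.028·x + 137.842·y = 1925.600628
det = -124.038·137.842 − -38.294·-159.028 = -23187.464228
x = (-2714.493463·137.842 − -38.294·1925.600628) / -23187.464228 = 12.956667
y = (-124.038·1925.600628 − -2714.493463·-159.028) / -23187.464228 = 28.917699

x=12.957 y=28.918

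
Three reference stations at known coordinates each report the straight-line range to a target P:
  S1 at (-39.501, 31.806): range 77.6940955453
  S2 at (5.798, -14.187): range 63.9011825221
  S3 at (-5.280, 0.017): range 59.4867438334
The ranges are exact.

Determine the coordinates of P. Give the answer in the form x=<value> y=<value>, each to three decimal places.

x=37.620 y=41.227

eq1: (x + 39.501)² + (y − 31.806)² = 77.6940955453²
eq2: (x − 5.798)² + (y + 14.187)² = 63.9011825221²
eq3: (x + 5.280)² + (y − 0.017)² = 59.4867438334²
eq2−eq1, eq2−eq3 (x²,y² cancel):
  -90.598·x + 91.986·y = 384.051509
  -22.156·x + 28.408·y = 337.679352
det = -90.598·28.408 − 91.986·-22.156 = -535.666168
x = (384.051509·28.408 − 91.986·337.679352) / -535.666168 = 37.619769
y = (-90.598·337.679352 − 384.051509·-22.156) / -535.666168 = 41.227223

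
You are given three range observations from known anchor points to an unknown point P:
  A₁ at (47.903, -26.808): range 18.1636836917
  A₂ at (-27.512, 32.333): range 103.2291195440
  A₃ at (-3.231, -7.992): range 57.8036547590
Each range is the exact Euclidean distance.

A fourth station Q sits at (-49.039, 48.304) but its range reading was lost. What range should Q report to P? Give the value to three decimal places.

129.635

eq1: (x − 47.903)² + (y + 26.808)² = 18.1636836917²
eq2: (x + 27.512)² + (y − 32.333)² = 103.2291195440²
eq3: (x + 3.231)² + (y + 7.992)² = 57.8036547590²
eq3−eq2, eq3−eq1 (x²,y² cancel):
  -48.562·x + 80.650·y = -5586.967010
  102.268·x − 37.632·y = 5950.397946
det = -48.562·-37.632 − 80.650·102.268 = -6420.429016
x = (-5586.967010·-37.632 − 80.650·5950.397946) / -6420.429016 = 41.998884
y = (-48.562·5950.397946 − -5586.967010·102.268) / -6420.429016 = -43.985334
|P − Q| = √((41.998884 − -49.039)² + (-43.985334 − 48.304)²) = 129.634939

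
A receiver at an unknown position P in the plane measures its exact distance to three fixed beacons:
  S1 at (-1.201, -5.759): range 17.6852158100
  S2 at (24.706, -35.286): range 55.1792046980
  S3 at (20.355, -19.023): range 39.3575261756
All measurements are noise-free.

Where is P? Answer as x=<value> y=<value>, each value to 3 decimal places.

x=-4.304 y=11.652

eq1: (x + 1.201)² + (y + 5.759)² = 17.6852158100²
eq2: (x − 24.706)² + (y + 35.286)² = 55.1792046980²
eq3: (x − 20.355)² + (y + 19.023)² = 39.3575261756²
eq3−eq2, eq3−eq1 (x²,y² cancel):
  8.702·x − 32.526·y = -416.442086
  -43.112·x + 26.528·y = 494.655936
det = 8.702·26.528 − -32.526·-43.112 = -1171.414256
x = (-416.442086·26.528 − -32.526·494.655936) / -1171.414256 = -4.304031
y = (8.702·494.655936 − -416.442086·-43.112) / -1171.414256 = 11.651860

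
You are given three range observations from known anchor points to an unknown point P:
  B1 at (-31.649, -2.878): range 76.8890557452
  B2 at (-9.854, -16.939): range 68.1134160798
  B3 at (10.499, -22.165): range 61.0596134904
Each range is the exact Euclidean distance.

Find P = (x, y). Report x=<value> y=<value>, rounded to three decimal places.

eq1: (x + 31.649)² + (y + 2.878)² = 76.8890557452²
eq2: (x + 9.854)² + (y + 16.939)² = 68.1134160798²
eq3: (x − 10.499)² + (y + 22.165)² = 61.0596134904²
eq3−eq1, eq3−eq2 (x²,y² cancel):
  -84.296·x + 38.574·y = -1775.224635
  -40.706·x + 10.452·y = -1128.646239
det = -84.296·10.452 − 38.574·-40.706 = 689.131452
x = (-1775.224635·10.452 − 38.574·-1128.646239) / 689.131452 = 36.251069
y = (-84.296·-1128.646239 − -1775.224635·-40.706) / 689.131452 = 33.198411

x=36.251 y=33.198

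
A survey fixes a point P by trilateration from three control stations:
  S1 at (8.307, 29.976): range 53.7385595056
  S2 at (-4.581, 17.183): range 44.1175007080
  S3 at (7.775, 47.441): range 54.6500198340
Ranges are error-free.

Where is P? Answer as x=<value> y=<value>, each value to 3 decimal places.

eq1: (x − 8.307)² + (y − 29.976)² = 53.7385595056²
eq2: (x + 4.581)² + (y − 17.183)² = 44.1175007080²
eq3: (x − 7.775)² + (y − 47.441)² = 54.6500198340²
eq3−eq1, eq3−eq2 (x²,y² cancel):
  1.064·x − 34.930·y = -1244.740391
  -24.712·x − 60.516·y = -954.587257
det = 1.064·-60.516 − -34.930·-24.712 = -927.579184
x = (-1244.740391·-60.516 − -34.930·-954.587257) / -927.579184 = -45.260801
y = (1.064·-954.587257 − -1244.740391·-24.712) / -927.579184 = 34.256596

x=-45.261 y=34.257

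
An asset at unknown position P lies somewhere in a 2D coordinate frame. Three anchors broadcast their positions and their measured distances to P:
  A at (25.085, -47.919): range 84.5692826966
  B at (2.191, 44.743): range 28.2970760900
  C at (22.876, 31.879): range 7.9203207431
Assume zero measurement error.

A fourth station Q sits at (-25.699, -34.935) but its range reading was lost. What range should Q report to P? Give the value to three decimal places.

eq1: (x − 25.085)² + (y + 47.919)² = 84.5692826966²
eq2: (x − 2.191)² + (y − 44.743)² = 28.2970760900²
eq3: (x − 22.876)² + (y − 31.879)² = 7.9203207431²
eq2−eq1, eq2−eq3 (x²,y² cancel):
  45.788·x − 185.324·y = -5432.487805
  41.370·x − 25.728·y = 270.838522
det = 45.788·-25.728 − -185.324·41.370 = 6488.820216
x = (-5432.487805·-25.728 − -185.324·270.838522) / 6488.820216 = 29.274956
y = (45.788·270.838522 − -5432.487805·41.370) / 6488.820216 = 36.546424
|P − Q| = √((29.274956 − -25.699)² + (36.546424 − -34.935)²) = 90.176104

90.176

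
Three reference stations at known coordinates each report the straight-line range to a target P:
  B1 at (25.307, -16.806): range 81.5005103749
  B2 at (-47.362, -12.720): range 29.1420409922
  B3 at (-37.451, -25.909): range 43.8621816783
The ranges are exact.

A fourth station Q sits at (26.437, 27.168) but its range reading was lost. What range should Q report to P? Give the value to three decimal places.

eq1: (x − 25.307)² + (y + 16.806)² = 81.5005103749²
eq2: (x + 47.362)² + (y + 12.720)² = 29.1420409922²
eq3: (x + 37.451)² + (y + 25.909)² = 43.8621816783²
eq3−eq2, eq3−eq1 (x²,y² cancel):
  -19.822·x + 26.378·y = 1405.736190
  125.516·x + 18.206·y = -5869.410007
det = -19.822·18.206 − 26.378·125.516 = -3671.740380
x = (1405.736190·18.206 − 26.378·-5869.410007) / -3671.740380 = -49.136407
y = (-19.822·-5869.410007 − 1405.736190·125.516) / -3671.740380 = 16.367971
|P − Q| = √((-49.136407 − 26.437)² + (16.367971 − 27.168)²) = 76.341211

76.341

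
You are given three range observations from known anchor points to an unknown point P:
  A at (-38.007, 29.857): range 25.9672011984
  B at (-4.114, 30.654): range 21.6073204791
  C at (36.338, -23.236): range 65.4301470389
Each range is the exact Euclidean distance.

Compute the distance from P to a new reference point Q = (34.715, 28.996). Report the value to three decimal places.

eq1: (x + 38.007)² + (y − 29.857)² = 25.9672011984²
eq2: (x + 4.114)² + (y − 30.654)² = 21.6073204791²
eq3: (x − 36.338)² + (y + 23.236)² = 65.4301470389²
eq2−eq3, eq2−eq1 (x²,y² cancel):
  80.904·x − 107.780·y = -2910.458615
  -67.786·x − 1.594·y = 1171.960546
det = 80.904·-1.594 − -107.780·-67.786 = -7434.936056
x = (-2910.458615·-1.594 − -107.780·1171.960546) / -7434.936056 = -17.613222
y = (80.904·1171.960546 − -2910.458615·-67.786) / -7434.936056 = 13.782506
|P − Q| = √((-17.613222 − 34.715)² + (13.782506 − 28.996)²) = 54.494892

54.495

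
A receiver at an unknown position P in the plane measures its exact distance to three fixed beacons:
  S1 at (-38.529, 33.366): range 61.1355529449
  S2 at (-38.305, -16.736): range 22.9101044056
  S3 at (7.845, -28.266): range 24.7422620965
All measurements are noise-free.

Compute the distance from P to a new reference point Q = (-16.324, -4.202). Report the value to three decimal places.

eq1: (x + 38.529)² + (y − 33.366)² = 61.1355529449²
eq2: (x + 38.305)² + (y + 16.736)² = 22.9101044056²
eq3: (x − 7.845)² + (y + 28.266)² = 24.7422620965²
eq2−eq3, eq2−eq1 (x²,y² cancel):
  92.300·x − 23.060·y = -974.162590
  -0.448·x + 100.204·y = -2362.275874
det = 92.300·100.204 − -23.060·-0.448 = 9238.498320
x = (-974.162590·100.204 − -23.060·-2362.275874) / 9238.498320 = -16.462532
y = (92.300·-2362.275874 − -974.162590·-0.448) / 9238.498320 = -23.648268
|P − Q| = √((-16.462532 − -16.324)² + (-23.648268 − -4.202)²) = 19.446762

19.447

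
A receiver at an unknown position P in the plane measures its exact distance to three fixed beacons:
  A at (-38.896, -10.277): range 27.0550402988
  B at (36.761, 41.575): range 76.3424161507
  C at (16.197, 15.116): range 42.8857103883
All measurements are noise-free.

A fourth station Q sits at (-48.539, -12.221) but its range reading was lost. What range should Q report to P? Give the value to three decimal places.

36.208

eq1: (x + 38.896)² + (y + 10.277)² = 27.0550402988²
eq2: (x − 36.761)² + (y − 41.575)² = 76.3424161507²
eq3: (x − 16.197)² + (y − 15.116)² = 42.8857103883²
eq2−eq3, eq2−eq1 (x²,y² cancel):
  -41.128·x − 52.918·y = 1399.964867
  -151.314·x − 103.704·y = 3634.853097
det = -41.128·-103.704 − -52.918·-151.314 = -3742.096140
x = (1399.964867·-103.704 − -52.918·3634.853097) / -3742.096140 = -12.604486
y = (-41.128·3634.853097 − 1399.964867·-151.314) / -3742.096140 = -16.659125
|P − Q| = √((-12.604486 − -48.539)² + (-16.659125 − -12.221)²) = 36.207544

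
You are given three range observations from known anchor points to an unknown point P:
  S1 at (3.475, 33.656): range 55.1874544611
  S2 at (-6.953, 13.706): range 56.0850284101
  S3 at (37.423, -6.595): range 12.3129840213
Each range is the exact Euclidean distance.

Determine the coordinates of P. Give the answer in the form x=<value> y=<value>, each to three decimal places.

eq1: (x − 3.475)² + (y − 33.656)² = 55.1874544611²
eq2: (x + 6.953)² + (y − 13.706)² = 56.0850284101²
eq3: (x − 37.423)² + (y + 6.595)² = 12.3129840213²
eq1−eq3, eq1−eq2 (x²,y² cancel):
  67.896·x − 80.502·y = 3193.218547
  -20.856·x − 39.900·y = -1008.478598
det = 67.896·-39.900 − -80.502·-20.856 = -4388.000112
x = (3193.218547·-39.900 − -80.502·-1008.478598) / -4388.000112 = 47.537365
y = (67.896·-1008.478598 − 3193.218547·-20.856) / -4388.000112 = 0.427050

x=47.537 y=0.427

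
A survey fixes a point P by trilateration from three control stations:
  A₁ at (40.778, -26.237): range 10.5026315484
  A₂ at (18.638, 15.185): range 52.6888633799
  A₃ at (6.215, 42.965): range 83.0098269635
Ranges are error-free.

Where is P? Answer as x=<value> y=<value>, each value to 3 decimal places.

eq1: (x − 40.778)² + (y + 26.237)² = 10.5026315484²
eq2: (x − 18.638)² + (y − 15.185)² = 52.6888633799²
eq3: (x − 6.215)² + (y − 42.965)² = 83.0098269635²
eq3−eq1, eq3−eq2 (x²,y² cancel):
  69.126·x − 138.404·y = 7246.934106
  24.846·x − 55.560·y = 2807.856867
det = 69.126·-55.560 − -138.404·24.846 = -401.854776
x = (7246.934106·-55.560 − -138.404·2807.856867) / -401.854776 = 34.890806
y = (69.126·2807.856867 − 7246.934106·24.846) / -401.854776 = -34.934483

x=34.891 y=-34.934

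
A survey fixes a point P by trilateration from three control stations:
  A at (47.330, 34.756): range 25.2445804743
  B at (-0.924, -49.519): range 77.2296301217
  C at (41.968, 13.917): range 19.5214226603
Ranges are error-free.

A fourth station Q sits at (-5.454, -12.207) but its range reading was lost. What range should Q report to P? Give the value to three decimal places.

46.664

eq1: (x − 47.330)² + (y − 34.756)² = 25.2445804743²
eq2: (x + 0.924)² + (y + 49.519)² = 77.2296301217²
eq3: (x − 41.968)² + (y − 13.917)² = 19.5214226603²
eq3−eq1, eq3−eq2 (x²,y² cancel):
  10.724·x + 41.678·y = 1236.909622
  -85.784·x − 126.872·y = -5085.340602
det = 10.724·-126.872 − 41.678·-85.784 = 2214.730224
x = (1236.909622·-126.872 − 41.678·-5085.340602) / 2214.730224 = 24.841684
y = (10.724·-5085.340602 − 1236.909622·-85.784) / 2214.730224 = 23.285844
|P − Q| = √((24.841684 − -5.454)² + (23.285844 − -12.207)²) = 46.664445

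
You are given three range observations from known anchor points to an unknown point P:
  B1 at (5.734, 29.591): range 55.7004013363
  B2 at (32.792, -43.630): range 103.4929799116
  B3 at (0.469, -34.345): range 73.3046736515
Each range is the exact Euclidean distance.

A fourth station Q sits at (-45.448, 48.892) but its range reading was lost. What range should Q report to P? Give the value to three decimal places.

29.437

eq1: (x − 5.734)² + (y − 29.591)² = 55.7004013363²
eq2: (x − 32.792)² + (y + 43.630)² = 103.4929799116²
eq3: (x − 0.469)² + (y + 34.345)² = 73.3046736515²
eq3−eq2, eq3−eq1 (x²,y² cancel):
  64.646·x − 18.570·y = -3538.128534
  10.530·x + 127.872·y = 1999.747521
det = 64.646·127.872 − -18.570·10.530 = 8461.955412
x = (-3538.128534·127.872 − -18.570·1999.747521) / 8461.955412 = -49.077576
y = (64.646·1999.747521 − -3538.128534·10.530) / 8461.955412 = 19.680105
|P − Q| = √((-49.077576 − -45.448)² + (19.680105 − 48.892)²) = 29.436519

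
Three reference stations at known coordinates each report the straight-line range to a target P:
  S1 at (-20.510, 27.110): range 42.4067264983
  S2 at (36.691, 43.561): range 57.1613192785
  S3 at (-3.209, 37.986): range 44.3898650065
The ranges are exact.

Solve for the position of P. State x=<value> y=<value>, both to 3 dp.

x=6.917 y=-5.234

eq1: (x + 20.510)² + (y − 27.110)² = 42.4067264983²
eq2: (x − 36.691)² + (y − 43.561)² = 57.1613192785²
eq3: (x + 3.209)² + (y − 37.986)² = 44.3898650065²
eq1−eq2, eq1−eq3 (x²,y² cancel):
  114.402·x + 32.902·y = 619.092033
  34.602·x + 21.752·y = 125.492014
det = 114.402·21.752 − 32.902·34.602 = 1349.997300
x = (619.092033·21.752 − 32.902·125.492014) / 1349.997300 = 6.916719
y = (114.402·125.492014 − 619.092033·34.602) / 1349.997300 = -5.233555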